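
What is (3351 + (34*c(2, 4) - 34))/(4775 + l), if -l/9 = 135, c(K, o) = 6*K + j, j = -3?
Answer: 3623/3560 ≈ 1.0177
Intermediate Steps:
c(K, o) = -3 + 6*K (c(K, o) = 6*K - 3 = -3 + 6*K)
l = -1215 (l = -9*135 = -1215)
(3351 + (34*c(2, 4) - 34))/(4775 + l) = (3351 + (34*(-3 + 6*2) - 34))/(4775 - 1215) = (3351 + (34*(-3 + 12) - 34))/3560 = (3351 + (34*9 - 34))*(1/3560) = (3351 + (306 - 34))*(1/3560) = (3351 + 272)*(1/3560) = 3623*(1/3560) = 3623/3560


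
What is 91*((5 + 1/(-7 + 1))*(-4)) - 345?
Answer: -6313/3 ≈ -2104.3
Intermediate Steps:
91*((5 + 1/(-7 + 1))*(-4)) - 345 = 91*((5 + 1/(-6))*(-4)) - 345 = 91*((5 - ⅙)*(-4)) - 345 = 91*((29/6)*(-4)) - 345 = 91*(-58/3) - 345 = -5278/3 - 345 = -6313/3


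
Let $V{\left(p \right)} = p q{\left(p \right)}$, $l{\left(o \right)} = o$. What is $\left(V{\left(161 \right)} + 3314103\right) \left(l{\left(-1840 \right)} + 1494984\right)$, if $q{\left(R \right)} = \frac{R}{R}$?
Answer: $4948673406016$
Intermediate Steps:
$q{\left(R \right)} = 1$
$V{\left(p \right)} = p$ ($V{\left(p \right)} = p 1 = p$)
$\left(V{\left(161 \right)} + 3314103\right) \left(l{\left(-1840 \right)} + 1494984\right) = \left(161 + 3314103\right) \left(-1840 + 1494984\right) = 3314264 \cdot 1493144 = 4948673406016$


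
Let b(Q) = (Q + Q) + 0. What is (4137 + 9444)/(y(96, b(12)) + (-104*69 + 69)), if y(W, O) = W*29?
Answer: -4527/1441 ≈ -3.1416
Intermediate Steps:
b(Q) = 2*Q (b(Q) = 2*Q + 0 = 2*Q)
y(W, O) = 29*W
(4137 + 9444)/(y(96, b(12)) + (-104*69 + 69)) = (4137 + 9444)/(29*96 + (-104*69 + 69)) = 13581/(2784 + (-7176 + 69)) = 13581/(2784 - 7107) = 13581/(-4323) = 13581*(-1/4323) = -4527/1441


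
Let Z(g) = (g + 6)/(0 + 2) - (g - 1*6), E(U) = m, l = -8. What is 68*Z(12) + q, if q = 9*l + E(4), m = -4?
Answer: 128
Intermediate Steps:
E(U) = -4
Z(g) = 9 - g/2 (Z(g) = (6 + g)/2 - (g - 6) = (6 + g)*(1/2) - (-6 + g) = (3 + g/2) + (6 - g) = 9 - g/2)
q = -76 (q = 9*(-8) - 4 = -72 - 4 = -76)
68*Z(12) + q = 68*(9 - 1/2*12) - 76 = 68*(9 - 6) - 76 = 68*3 - 76 = 204 - 76 = 128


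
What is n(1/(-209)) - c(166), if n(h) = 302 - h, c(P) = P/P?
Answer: 62910/209 ≈ 301.00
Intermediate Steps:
c(P) = 1
n(1/(-209)) - c(166) = (302 - 1/(-209)) - 1*1 = (302 - 1*(-1/209)) - 1 = (302 + 1/209) - 1 = 63119/209 - 1 = 62910/209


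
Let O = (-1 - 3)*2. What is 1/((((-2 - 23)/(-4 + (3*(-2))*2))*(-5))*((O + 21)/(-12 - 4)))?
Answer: 256/1625 ≈ 0.15754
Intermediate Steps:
O = -8 (O = -4*2 = -8)
1/((((-2 - 23)/(-4 + (3*(-2))*2))*(-5))*((O + 21)/(-12 - 4))) = 1/((((-2 - 23)/(-4 + (3*(-2))*2))*(-5))*((-8 + 21)/(-12 - 4))) = 1/((-25/(-4 - 6*2)*(-5))*(13/(-16))) = 1/((-25/(-4 - 12)*(-5))*(13*(-1/16))) = 1/((-25/(-16)*(-5))*(-13/16)) = 1/((-25*(-1/16)*(-5))*(-13/16)) = 1/(((25/16)*(-5))*(-13/16)) = 1/(-125/16*(-13/16)) = 1/(1625/256) = 256/1625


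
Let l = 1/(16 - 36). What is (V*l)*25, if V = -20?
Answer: 25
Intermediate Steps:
l = -1/20 (l = 1/(-20) = -1/20 ≈ -0.050000)
(V*l)*25 = -20*(-1/20)*25 = 1*25 = 25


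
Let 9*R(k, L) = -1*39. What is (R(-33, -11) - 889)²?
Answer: 7182400/9 ≈ 7.9804e+5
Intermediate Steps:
R(k, L) = -13/3 (R(k, L) = (-1*39)/9 = (⅑)*(-39) = -13/3)
(R(-33, -11) - 889)² = (-13/3 - 889)² = (-2680/3)² = 7182400/9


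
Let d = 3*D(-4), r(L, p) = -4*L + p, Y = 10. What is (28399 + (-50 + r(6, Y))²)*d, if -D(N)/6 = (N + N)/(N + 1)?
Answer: -1559760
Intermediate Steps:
r(L, p) = p - 4*L
D(N) = -12*N/(1 + N) (D(N) = -6*(N + N)/(N + 1) = -6*2*N/(1 + N) = -12*N/(1 + N))
d = -48 (d = 3*(-12*(-4)/(1 - 4)) = 3*(-12*(-4)/(-3)) = 3*(-12*(-4)*(-⅓)) = 3*(-16) = -48)
(28399 + (-50 + r(6, Y))²)*d = (28399 + (-50 + (10 - 4*6))²)*(-48) = (28399 + (-50 + (10 - 24))²)*(-48) = (28399 + (-50 - 14)²)*(-48) = (28399 + (-64)²)*(-48) = (28399 + 4096)*(-48) = 32495*(-48) = -1559760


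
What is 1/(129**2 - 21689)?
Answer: -1/5048 ≈ -0.00019810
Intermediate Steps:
1/(129**2 - 21689) = 1/(16641 - 21689) = 1/(-5048) = -1/5048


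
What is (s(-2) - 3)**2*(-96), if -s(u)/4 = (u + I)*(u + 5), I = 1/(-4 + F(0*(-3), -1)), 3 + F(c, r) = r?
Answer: -48600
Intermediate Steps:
F(c, r) = -3 + r
I = -1/8 (I = 1/(-4 + (-3 - 1)) = 1/(-4 - 4) = 1/(-8) = -1/8 ≈ -0.12500)
s(u) = -4*(5 + u)*(-1/8 + u) (s(u) = -4*(u - 1/8)*(u + 5) = -4*(-1/8 + u)*(5 + u) = -4*(5 + u)*(-1/8 + u))
(s(-2) - 3)**2*(-96) = ((5/2 - 4*(-2)**2 - 39/2*(-2)) - 3)**2*(-96) = ((5/2 - 4*4 + 39) - 3)**2*(-96) = ((5/2 - 16 + 39) - 3)**2*(-96) = (51/2 - 3)**2*(-96) = (45/2)**2*(-96) = (2025/4)*(-96) = -48600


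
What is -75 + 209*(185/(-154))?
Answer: -4565/14 ≈ -326.07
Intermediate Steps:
-75 + 209*(185/(-154)) = -75 + 209*(185*(-1/154)) = -75 + 209*(-185/154) = -75 - 3515/14 = -4565/14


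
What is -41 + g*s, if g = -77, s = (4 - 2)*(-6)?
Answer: 883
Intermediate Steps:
s = -12 (s = 2*(-6) = -12)
-41 + g*s = -41 - 77*(-12) = -41 + 924 = 883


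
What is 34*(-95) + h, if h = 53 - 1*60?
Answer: -3237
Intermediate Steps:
h = -7 (h = 53 - 60 = -7)
34*(-95) + h = 34*(-95) - 7 = -3230 - 7 = -3237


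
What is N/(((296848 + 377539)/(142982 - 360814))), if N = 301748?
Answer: -65730370336/674387 ≈ -97467.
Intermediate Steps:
N/(((296848 + 377539)/(142982 - 360814))) = 301748/(((296848 + 377539)/(142982 - 360814))) = 301748/((674387/(-217832))) = 301748/((674387*(-1/217832))) = 301748/(-674387/217832) = 301748*(-217832/674387) = -65730370336/674387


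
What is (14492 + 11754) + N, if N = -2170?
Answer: 24076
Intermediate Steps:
(14492 + 11754) + N = (14492 + 11754) - 2170 = 26246 - 2170 = 24076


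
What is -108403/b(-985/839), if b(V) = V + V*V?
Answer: -76307148163/143810 ≈ -5.3061e+5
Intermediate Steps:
b(V) = V + V**2
-108403/b(-985/839) = -108403*(-839/(985*(1 - 985/839))) = -108403/((-985/839*(-146/839))) = -108403/143810/703921 = -108403*703921/143810 = -76307148163/143810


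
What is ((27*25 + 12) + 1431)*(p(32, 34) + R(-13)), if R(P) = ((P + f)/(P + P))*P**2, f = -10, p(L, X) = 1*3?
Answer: 322995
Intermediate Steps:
p(L, X) = 3
R(P) = P*(-10 + P)/2 (R(P) = ((P - 10)/(P + P))*P**2 = ((-10 + P)/((2*P)))*P**2 = ((-10 + P)*(1/(2*P)))*P**2 = ((-10 + P)/(2*P))*P**2 = P*(-10 + P)/2)
((27*25 + 12) + 1431)*(p(32, 34) + R(-13)) = ((27*25 + 12) + 1431)*(3 + (1/2)*(-13)*(-10 - 13)) = ((675 + 12) + 1431)*(3 + (1/2)*(-13)*(-23)) = (687 + 1431)*(3 + 299/2) = 2118*(305/2) = 322995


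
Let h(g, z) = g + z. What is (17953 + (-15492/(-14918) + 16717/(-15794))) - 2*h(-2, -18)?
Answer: 2119707024099/117807446 ≈ 17993.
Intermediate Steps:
(17953 + (-15492/(-14918) + 16717/(-15794))) - 2*h(-2, -18) = (17953 + (-15492/(-14918) + 16717/(-15794))) - 2*(-2 - 18) = (17953 + (-15492*(-1/14918) + 16717*(-1/15794))) - 2*(-20) = (17953 + (7746/7459 - 16717/15794)) + 40 = (17953 - 2351779/117807446) + 40 = 2114994726259/117807446 + 40 = 2119707024099/117807446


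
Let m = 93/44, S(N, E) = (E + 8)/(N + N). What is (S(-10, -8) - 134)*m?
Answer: -6231/22 ≈ -283.23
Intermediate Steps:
S(N, E) = (8 + E)/(2*N) (S(N, E) = (8 + E)/((2*N)) = (8 + E)*(1/(2*N)) = (8 + E)/(2*N))
m = 93/44 (m = 93*(1/44) = 93/44 ≈ 2.1136)
(S(-10, -8) - 134)*m = ((1/2)*(8 - 8)/(-10) - 134)*(93/44) = ((1/2)*(-1/10)*0 - 134)*(93/44) = (0 - 134)*(93/44) = -134*93/44 = -6231/22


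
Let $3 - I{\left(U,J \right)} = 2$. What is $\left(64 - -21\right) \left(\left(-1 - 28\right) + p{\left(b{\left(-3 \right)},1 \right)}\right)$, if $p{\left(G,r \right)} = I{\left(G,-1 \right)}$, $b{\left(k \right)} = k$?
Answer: $-2380$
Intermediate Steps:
$I{\left(U,J \right)} = 1$ ($I{\left(U,J \right)} = 3 - 2 = 1$)
$p{\left(G,r \right)} = 1$
$\left(64 - -21\right) \left(\left(-1 - 28\right) + p{\left(b{\left(-3 \right)},1 \right)}\right) = \left(64 - -21\right) \left(\left(-1 - 28\right) + 1\right) = \left(64 + 21\right) \left(\left(-1 - 28\right) + 1\right) = 85 \left(-29 + 1\right) = 85 \left(-28\right) = -2380$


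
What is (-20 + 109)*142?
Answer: 12638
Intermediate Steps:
(-20 + 109)*142 = 89*142 = 12638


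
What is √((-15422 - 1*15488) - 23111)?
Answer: I*√54021 ≈ 232.42*I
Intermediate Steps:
√((-15422 - 1*15488) - 23111) = √((-15422 - 15488) - 23111) = √(-30910 - 23111) = √(-54021) = I*√54021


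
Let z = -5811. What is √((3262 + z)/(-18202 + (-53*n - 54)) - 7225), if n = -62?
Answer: I*√1619090843970/14970 ≈ 84.999*I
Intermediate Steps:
√((3262 + z)/(-18202 + (-53*n - 54)) - 7225) = √((3262 - 5811)/(-18202 + (-53*(-62) - 54)) - 7225) = √(-2549/(-18202 + (3286 - 54)) - 7225) = √(-2549/(-18202 + 3232) - 7225) = √(-2549/(-14970) - 7225) = √(-2549*(-1/14970) - 7225) = √(2549/14970 - 7225) = √(-108155701/14970) = I*√1619090843970/14970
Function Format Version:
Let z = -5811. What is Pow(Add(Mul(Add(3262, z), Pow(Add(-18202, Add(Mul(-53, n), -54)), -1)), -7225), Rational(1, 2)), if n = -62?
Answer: Mul(Rational(1, 14970), I, Pow(1619090843970, Rational(1, 2))) ≈ Mul(84.999, I)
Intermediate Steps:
Pow(Add(Mul(Add(3262, z), Pow(Add(-18202, Add(Mul(-53, n), -54)), -1)), -7225), Rational(1, 2)) = Pow(Add(Mul(Add(3262, -5811), Pow(Add(-18202, Add(Mul(-53, -62), -54)), -1)), -7225), Rational(1, 2)) = Pow(Add(Mul(-2549, Pow(Add(-18202, Add(3286, -54)), -1)), -7225), Rational(1, 2)) = Pow(Add(Mul(-2549, Pow(Add(-18202, 3232), -1)), -7225), Rational(1, 2)) = Pow(Add(Mul(-2549, Pow(-14970, -1)), -7225), Rational(1, 2)) = Pow(Add(Mul(-2549, Rational(-1, 14970)), -7225), Rational(1, 2)) = Pow(Add(Rational(2549, 14970), -7225), Rational(1, 2)) = Pow(Rational(-108155701, 14970), Rational(1, 2)) = Mul(Rational(1, 14970), I, Pow(1619090843970, Rational(1, 2)))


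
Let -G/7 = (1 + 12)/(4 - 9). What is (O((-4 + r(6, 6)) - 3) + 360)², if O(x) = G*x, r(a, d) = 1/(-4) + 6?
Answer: 1819801/16 ≈ 1.1374e+5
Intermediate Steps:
r(a, d) = 23/4 (r(a, d) = -¼ + 6 = 23/4)
G = 91/5 (G = -7*(1 + 12)/(4 - 9) = -91/(-5) = -91*(-1)/5 = -7*(-13/5) = 91/5 ≈ 18.200)
O(x) = 91*x/5
(O((-4 + r(6, 6)) - 3) + 360)² = (91*((-4 + 23/4) - 3)/5 + 360)² = (91*(7/4 - 3)/5 + 360)² = ((91/5)*(-5/4) + 360)² = (-91/4 + 360)² = (1349/4)² = 1819801/16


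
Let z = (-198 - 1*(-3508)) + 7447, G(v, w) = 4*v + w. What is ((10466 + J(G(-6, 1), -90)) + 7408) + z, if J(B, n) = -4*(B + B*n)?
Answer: 20443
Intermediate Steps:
G(v, w) = w + 4*v
J(B, n) = -4*B - 4*B*n
z = 10757 (z = (-198 + 3508) + 7447 = 3310 + 7447 = 10757)
((10466 + J(G(-6, 1), -90)) + 7408) + z = ((10466 - 4*(1 + 4*(-6))*(1 - 90)) + 7408) + 10757 = ((10466 - 4*(1 - 24)*(-89)) + 7408) + 10757 = ((10466 - 4*(-23)*(-89)) + 7408) + 10757 = ((10466 - 8188) + 7408) + 10757 = (2278 + 7408) + 10757 = 9686 + 10757 = 20443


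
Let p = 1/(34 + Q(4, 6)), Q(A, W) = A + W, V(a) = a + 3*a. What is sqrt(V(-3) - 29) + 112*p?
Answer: 28/11 + I*sqrt(41) ≈ 2.5455 + 6.4031*I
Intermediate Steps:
V(a) = 4*a
p = 1/44 (p = 1/(34 + (4 + 6)) = 1/(34 + 10) = 1/44 ≈ 0.022727)
sqrt(V(-3) - 29) + 112*p = sqrt(4*(-3) - 29) + 112*(1/44) = sqrt(-12 - 29) + 28/11 = sqrt(-41) + 28/11 = I*sqrt(41) + 28/11 = 28/11 + I*sqrt(41)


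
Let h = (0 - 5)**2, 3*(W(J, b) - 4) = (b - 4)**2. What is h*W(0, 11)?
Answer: 1525/3 ≈ 508.33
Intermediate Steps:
W(J, b) = 4 + (-4 + b)**2/3 (W(J, b) = 4 + (b - 4)**2/3 = 4 + (-4 + b)**2/3)
h = 25 (h = (-5)**2 = 25)
h*W(0, 11) = 25*(4 + (-4 + 11)**2/3) = 25*(4 + (1/3)*7**2) = 25*(4 + (1/3)*49) = 25*(4 + 49/3) = 25*(61/3) = 1525/3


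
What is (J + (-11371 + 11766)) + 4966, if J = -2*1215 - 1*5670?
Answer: -2739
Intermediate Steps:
J = -8100 (J = -2430 - 5670 = -8100)
(J + (-11371 + 11766)) + 4966 = (-8100 + (-11371 + 11766)) + 4966 = (-8100 + 395) + 4966 = -7705 + 4966 = -2739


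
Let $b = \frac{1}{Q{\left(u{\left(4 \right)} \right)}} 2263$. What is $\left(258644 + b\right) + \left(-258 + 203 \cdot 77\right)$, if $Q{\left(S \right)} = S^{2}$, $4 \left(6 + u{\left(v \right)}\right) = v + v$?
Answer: $\frac{4386535}{16} \approx 2.7416 \cdot 10^{5}$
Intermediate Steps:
$u{\left(v \right)} = -6 + \frac{v}{2}$ ($u{\left(v \right)} = -6 + \frac{v + v}{4} = -6 + \frac{2 v}{4} = -6 + \frac{v}{2}$)
$b = \frac{2263}{16}$ ($b = \frac{1}{\left(-6 + \frac{1}{2} \cdot 4\right)^{2}} \cdot 2263 = \frac{1}{\left(-6 + 2\right)^{2}} \cdot 2263 = \frac{1}{\left(-4\right)^{2}} \cdot 2263 = \frac{1}{16} \cdot 2263 = \frac{2263}{16} \approx 141.44$)
$\left(258644 + b\right) + \left(-258 + 203 \cdot 77\right) = \left(258644 + \frac{2263}{16}\right) + \left(-258 + 203 \cdot 77\right) = \frac{4140567}{16} + \left(-258 + 15631\right) = \frac{4140567}{16} + 15373 = \frac{4386535}{16}$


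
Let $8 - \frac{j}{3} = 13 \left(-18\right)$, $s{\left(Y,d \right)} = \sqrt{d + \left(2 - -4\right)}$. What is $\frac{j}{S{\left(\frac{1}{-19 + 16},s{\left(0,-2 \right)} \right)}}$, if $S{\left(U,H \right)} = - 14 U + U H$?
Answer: $\frac{363}{2} \approx 181.5$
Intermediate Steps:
$s{\left(Y,d \right)} = \sqrt{6 + d}$ ($s{\left(Y,d \right)} = \sqrt{d + \left(2 + 4\right)} = \sqrt{d + 6} = \sqrt{6 + d}$)
$S{\left(U,H \right)} = - 14 U + H U$
$j = 726$ ($j = 24 - 3 \cdot 13 \left(-18\right) = 24 - -702 = 24 + 702 = 726$)
$\frac{j}{S{\left(\frac{1}{-19 + 16},s{\left(0,-2 \right)} \right)}} = \frac{726}{\frac{1}{-19 + 16} \left(-14 + \sqrt{6 - 2}\right)} = \frac{726}{\frac{1}{-3} \left(-14 + \sqrt{4}\right)} = \frac{726}{\left(- \frac{1}{3}\right) \left(-14 + 2\right)} = \frac{726}{\left(- \frac{1}{3}\right) \left(-12\right)} = \frac{726}{4} = 726 \cdot \frac{1}{4} = \frac{363}{2}$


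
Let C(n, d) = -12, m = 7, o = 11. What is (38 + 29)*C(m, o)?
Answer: -804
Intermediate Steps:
(38 + 29)*C(m, o) = (38 + 29)*(-12) = 67*(-12) = -804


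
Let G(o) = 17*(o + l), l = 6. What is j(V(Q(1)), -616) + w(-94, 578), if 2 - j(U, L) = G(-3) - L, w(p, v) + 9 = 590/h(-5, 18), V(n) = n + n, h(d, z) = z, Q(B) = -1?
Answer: -5771/9 ≈ -641.22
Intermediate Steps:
V(n) = 2*n
w(p, v) = 214/9 (w(p, v) = -9 + 590/18 = -9 + 590*(1/18) = -9 + 295/9 = 214/9)
G(o) = 102 + 17*o (G(o) = 17*(o + 6) = 17*(6 + o) = 102 + 17*o)
j(U, L) = -49 + L (j(U, L) = 2 - ((102 + 17*(-3)) - L) = 2 - ((102 - 51) - L) = 2 - (51 - L) = 2 + (-51 + L) = -49 + L)
j(V(Q(1)), -616) + w(-94, 578) = (-49 - 616) + 214/9 = -665 + 214/9 = -5771/9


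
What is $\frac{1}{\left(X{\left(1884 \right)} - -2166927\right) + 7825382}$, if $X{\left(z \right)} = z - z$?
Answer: $\frac{1}{9992309} \approx 1.0008 \cdot 10^{-7}$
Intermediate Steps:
$X{\left(z \right)} = 0$
$\frac{1}{\left(X{\left(1884 \right)} - -2166927\right) + 7825382} = \frac{1}{\left(0 - -2166927\right) + 7825382} = \frac{1}{\left(0 + 2166927\right) + 7825382} = \frac{1}{2166927 + 7825382} = \frac{1}{9992309}$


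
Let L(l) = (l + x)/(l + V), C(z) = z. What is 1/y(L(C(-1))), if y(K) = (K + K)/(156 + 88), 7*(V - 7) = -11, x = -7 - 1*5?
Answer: -3782/91 ≈ -41.560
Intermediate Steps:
x = -12 (x = -7 - 5 = -12)
V = 38/7 (V = 7 + (1/7)*(-11) = 7 - 11/7 = 38/7 ≈ 5.4286)
L(l) = (-12 + l)/(38/7 + l) (L(l) = (l - 12)/(l + 38/7) = (-12 + l)/(38/7 + l))
y(K) = K/122 (y(K) = (2*K)/244 = (2*K)*(1/244) = K/122)
1/y(L(C(-1))) = 1/((7*(-12 - 1)/(38 + 7*(-1)))/122) = 1/((7*(-13)/(38 - 7))/122) = 1/((7*(-13)/31)/122) = 1/((7*(1/31)*(-13))/122) = 1/((1/122)*(-91/31)) = 1/(-91/3782) = -3782/91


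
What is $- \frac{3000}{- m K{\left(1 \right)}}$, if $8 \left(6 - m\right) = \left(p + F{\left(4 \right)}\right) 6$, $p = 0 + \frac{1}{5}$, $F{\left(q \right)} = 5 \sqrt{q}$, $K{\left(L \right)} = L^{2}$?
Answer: $- \frac{20000}{11} \approx -1818.2$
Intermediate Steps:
$p = \frac{1}{5}$ ($p = 0 + \frac{1}{5} = \frac{1}{5} \approx 0.2$)
$m = - \frac{33}{20}$ ($m = 6 - \frac{\left(\frac{1}{5} + 5 \sqrt{4}\right) 6}{8} = 6 - \frac{\left(\frac{1}{5} + 5 \cdot 2\right) 6}{8} = 6 - \frac{\left(\frac{1}{5} + 10\right) 6}{8} = 6 - \frac{\frac{51}{5} \cdot 6}{8} = 6 - \frac{153}{20} = - \frac{33}{20} \approx -1.65$)
$- \frac{3000}{- m K{\left(1 \right)}} = - \frac{3000}{\left(-1\right) \left(- \frac{33}{20}\right) 1^{2}} = - \frac{3000}{\frac{33}{20} \cdot 1} = - \frac{3000}{\frac{33}{20}} = \left(-3000\right) \frac{20}{33} = - \frac{20000}{11}$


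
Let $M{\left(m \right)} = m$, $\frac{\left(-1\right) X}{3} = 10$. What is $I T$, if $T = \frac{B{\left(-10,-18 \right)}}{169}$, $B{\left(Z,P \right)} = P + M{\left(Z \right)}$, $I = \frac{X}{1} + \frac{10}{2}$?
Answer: $\frac{700}{169} \approx 4.142$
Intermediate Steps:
$X = -30$ ($X = \left(-3\right) 10 = -30$)
$I = -25$ ($I = - \frac{30}{1} + \frac{10}{2} = \left(-30\right) 1 + 10 \cdot \frac{1}{2} = -30 + 5 = -25$)
$B{\left(Z,P \right)} = P + Z$
$T = - \frac{28}{169}$ ($T = \frac{-18 - 10}{169} = \left(-28\right) \frac{1}{169} = - \frac{28}{169} \approx -0.16568$)
$I T = \left(-25\right) \left(- \frac{28}{169}\right) = \frac{700}{169}$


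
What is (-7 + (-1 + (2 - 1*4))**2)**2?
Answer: 4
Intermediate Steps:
(-7 + (-1 + (2 - 1*4))**2)**2 = (-7 + (-1 + (2 - 4))**2)**2 = (-7 + (-1 - 2)**2)**2 = (-7 + (-3)**2)**2 = (-7 + 9)**2 = 2**2 = 4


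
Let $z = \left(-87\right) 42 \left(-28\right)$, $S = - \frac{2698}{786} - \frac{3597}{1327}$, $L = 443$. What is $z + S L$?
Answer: $\frac{51937574840}{521511} \approx 99591.0$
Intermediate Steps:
$S = - \frac{3203744}{521511}$ ($S = \left(-2698\right) \frac{1}{786} - \frac{3597}{1327} = - \frac{1349}{393} - \frac{3597}{1327} = - \frac{3203744}{521511} \approx -6.1432$)
$z = 102312$ ($z = \left(-3654\right) \left(-28\right) = 102312$)
$z + S L = 102312 - \frac{1419258592}{521511} = \frac{51937574840}{521511}$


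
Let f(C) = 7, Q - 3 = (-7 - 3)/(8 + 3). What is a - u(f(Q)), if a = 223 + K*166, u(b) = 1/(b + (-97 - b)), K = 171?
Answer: 2775074/97 ≈ 28609.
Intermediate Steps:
Q = 23/11 (Q = 3 + (-7 - 3)/(8 + 3) = 3 - 10/11 = 23/11 ≈ 2.0909)
u(b) = -1/97 (u(b) = 1/(-97) = -1/97)
a = 28609 (a = 223 + 171*166 = 223 + 28386 = 28609)
a - u(f(Q)) = 28609 - 1*(-1/97) = 28609 + 1/97 = 2775074/97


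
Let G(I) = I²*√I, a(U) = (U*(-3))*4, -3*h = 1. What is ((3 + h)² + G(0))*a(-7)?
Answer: 1792/3 ≈ 597.33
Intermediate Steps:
h = -⅓ (h = -⅓*1 = -⅓ ≈ -0.33333)
a(U) = -12*U (a(U) = -3*U*4 = -12*U)
G(I) = I^(5/2)
((3 + h)² + G(0))*a(-7) = ((3 - ⅓)² + 0^(5/2))*(-12*(-7)) = ((8/3)² + 0)*84 = (64/9 + 0)*84 = (64/9)*84 = 1792/3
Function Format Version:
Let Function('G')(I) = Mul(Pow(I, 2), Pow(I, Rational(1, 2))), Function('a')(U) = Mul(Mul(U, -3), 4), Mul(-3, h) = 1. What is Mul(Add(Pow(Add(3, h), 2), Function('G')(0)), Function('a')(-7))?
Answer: Rational(1792, 3) ≈ 597.33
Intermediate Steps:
h = Rational(-1, 3) (h = Mul(Rational(-1, 3), 1) = Rational(-1, 3) ≈ -0.33333)
Function('a')(U) = Mul(-12, U) (Function('a')(U) = Mul(Mul(-3, U), 4) = Mul(-12, U))
Function('G')(I) = Pow(I, Rational(5, 2))
Mul(Add(Pow(Add(3, h), 2), Function('G')(0)), Function('a')(-7)) = Mul(Add(Pow(Add(3, Rational(-1, 3)), 2), Pow(0, Rational(5, 2))), Mul(-12, -7)) = Mul(Add(Pow(Rational(8, 3), 2), 0), 84) = Mul(Add(Rational(64, 9), 0), 84) = Mul(Rational(64, 9), 84) = Rational(1792, 3)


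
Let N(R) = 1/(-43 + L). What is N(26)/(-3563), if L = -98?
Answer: 1/502383 ≈ 1.9905e-6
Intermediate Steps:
N(R) = -1/141 (N(R) = 1/(-43 - 98) = 1/(-141) = -1/141)
N(26)/(-3563) = -1/141/(-3563) = -1/141*(-1/3563) = 1/502383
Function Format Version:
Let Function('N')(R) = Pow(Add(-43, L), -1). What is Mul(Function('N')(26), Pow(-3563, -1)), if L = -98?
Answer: Rational(1, 502383) ≈ 1.9905e-6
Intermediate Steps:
Function('N')(R) = Rational(-1, 141) (Function('N')(R) = Pow(Add(-43, -98), -1) = Pow(-141, -1) = Rational(-1, 141))
Mul(Function('N')(26), Pow(-3563, -1)) = Mul(Rational(-1, 141), Pow(-3563, -1)) = Mul(Rational(-1, 141), Rational(-1, 3563)) = Rational(1, 502383)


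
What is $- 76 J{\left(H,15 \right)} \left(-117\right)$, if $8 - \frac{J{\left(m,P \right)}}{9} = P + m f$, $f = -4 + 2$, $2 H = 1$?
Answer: $-480168$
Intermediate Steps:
$H = \frac{1}{2}$ ($H = \frac{1}{2} \cdot 1 = \frac{1}{2} \approx 0.5$)
$f = -2$
$J{\left(m,P \right)} = 72 - 9 P + 18 m$ ($J{\left(m,P \right)} = 72 - 9 \left(P + m \left(-2\right)\right) = 72 - 9 \left(P - 2 m\right) = 72 - \left(- 18 m + 9 P\right) = 72 - 9 P + 18 m$)
$- 76 J{\left(H,15 \right)} \left(-117\right) = - 76 \left(72 - 135 + 18 \cdot \frac{1}{2}\right) \left(-117\right) = - 76 \left(72 - 135 + 9\right) \left(-117\right) = \left(-76\right) \left(-54\right) \left(-117\right) = 4104 \left(-117\right) = -480168$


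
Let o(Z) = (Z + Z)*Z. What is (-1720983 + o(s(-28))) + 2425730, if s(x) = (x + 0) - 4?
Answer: 706795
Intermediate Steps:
s(x) = -4 + x (s(x) = x - 4 = -4 + x)
o(Z) = 2*Z**2 (o(Z) = (2*Z)*Z = 2*Z**2)
(-1720983 + o(s(-28))) + 2425730 = (-1720983 + 2*(-4 - 28)**2) + 2425730 = (-1720983 + 2*(-32)**2) + 2425730 = (-1720983 + 2*1024) + 2425730 = (-1720983 + 2048) + 2425730 = -1718935 + 2425730 = 706795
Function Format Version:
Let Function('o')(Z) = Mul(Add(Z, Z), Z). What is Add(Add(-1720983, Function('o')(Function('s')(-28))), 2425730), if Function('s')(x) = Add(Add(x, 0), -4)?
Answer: 706795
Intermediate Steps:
Function('s')(x) = Add(-4, x) (Function('s')(x) = Add(x, -4) = Add(-4, x))
Function('o')(Z) = Mul(2, Pow(Z, 2)) (Function('o')(Z) = Mul(Mul(2, Z), Z) = Mul(2, Pow(Z, 2)))
Add(Add(-1720983, Function('o')(Function('s')(-28))), 2425730) = Add(Add(-1720983, Mul(2, Pow(Add(-4, -28), 2))), 2425730) = Add(Add(-1720983, Mul(2, Pow(-32, 2))), 2425730) = Add(Add(-1720983, Mul(2, 1024)), 2425730) = Add(Add(-1720983, 2048), 2425730) = Add(-1718935, 2425730) = 706795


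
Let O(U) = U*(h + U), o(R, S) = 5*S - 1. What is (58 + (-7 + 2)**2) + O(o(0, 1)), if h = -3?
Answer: 87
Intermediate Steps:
o(R, S) = -1 + 5*S
O(U) = U*(-3 + U)
(58 + (-7 + 2)**2) + O(o(0, 1)) = (58 + (-7 + 2)**2) + (-1 + 5*1)*(-3 + (-1 + 5*1)) = (58 + (-5)**2) + (-1 + 5)*(-3 + (-1 + 5)) = (58 + 25) + 4*(-3 + 4) = 83 + 4*1 = 83 + 4 = 87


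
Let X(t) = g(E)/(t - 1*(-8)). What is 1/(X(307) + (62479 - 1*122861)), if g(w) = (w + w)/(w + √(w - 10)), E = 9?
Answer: -3032685635/183119604992242 + 35*I/183119604992242 ≈ -1.6561e-5 + 1.9113e-13*I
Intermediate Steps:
g(w) = 2*w/(w + √(-10 + w)) (g(w) = (2*w)/(w + √(-10 + w)) = 2*w/(w + √(-10 + w)))
X(t) = (81/41 - 9*I/41)/(8 + t) (X(t) = (2*9/(9 + √(-10 + 9)))/(t - 1*(-8)) = (2*9/(9 + √(-1)))/(t + 8) = (2*9/(9 + I))/(8 + t) = (2*9*((9 - I)/82))/(8 + t) = (81/41 - 9*I/41)/(8 + t))
1/(X(307) + (62479 - 1*122861)) = 1/(9*(9 - I)/(41*(8 + 307)) + (62479 - 1*122861)) = 1/((9/41)*(9 - I)/315 + (62479 - 122861)) = 1/((9/41)*(1/315)*(9 - I) - 60382) = 1/((9/1435 - I/1435) - 60382) = 1/(-86648161/1435 - I/1435) = 50225*(-86648161/1435 + I/1435)/183119604992242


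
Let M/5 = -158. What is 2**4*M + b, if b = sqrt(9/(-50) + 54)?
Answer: -12640 + 3*sqrt(598)/10 ≈ -12633.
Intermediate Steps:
b = 3*sqrt(598)/10 (b = sqrt(9*(-1/50) + 54) = sqrt(-9/50 + 54) = sqrt(2691/50) = 3*sqrt(598)/10 ≈ 7.3362)
M = -790 (M = 5*(-158) = -790)
2**4*M + b = 2**4*(-790) + 3*sqrt(598)/10 = 16*(-790) + 3*sqrt(598)/10 = -12640 + 3*sqrt(598)/10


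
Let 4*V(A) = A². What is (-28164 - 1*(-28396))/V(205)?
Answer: 928/42025 ≈ 0.022082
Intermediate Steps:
V(A) = A²/4
(-28164 - 1*(-28396))/V(205) = (-28164 - 1*(-28396))/(((¼)*205²)) = (-28164 + 28396)/(((¼)*42025)) = 232/(42025/4) = 232*(4/42025) = 928/42025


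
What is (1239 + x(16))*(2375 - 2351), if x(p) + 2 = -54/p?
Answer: 29607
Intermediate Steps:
x(p) = -2 - 54/p
(1239 + x(16))*(2375 - 2351) = (1239 + (-2 - 54/16))*(2375 - 2351) = (1239 + (-2 - 54*1/16))*24 = (1239 + (-2 - 27/8))*24 = (1239 - 43/8)*24 = (9869/8)*24 = 29607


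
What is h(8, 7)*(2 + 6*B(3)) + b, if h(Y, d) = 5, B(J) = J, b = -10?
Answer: 90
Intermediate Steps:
h(8, 7)*(2 + 6*B(3)) + b = 5*(2 + 6*3) - 10 = 5*(2 + 18) - 10 = 5*20 - 10 = 100 - 10 = 90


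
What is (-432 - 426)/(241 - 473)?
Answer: 429/116 ≈ 3.6983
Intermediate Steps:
(-432 - 426)/(241 - 473) = -858/(-232) = -858*(-1/232) = 429/116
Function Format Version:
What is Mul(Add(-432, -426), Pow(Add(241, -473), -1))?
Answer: Rational(429, 116) ≈ 3.6983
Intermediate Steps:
Mul(Add(-432, -426), Pow(Add(241, -473), -1)) = Mul(-858, Pow(-232, -1)) = Mul(-858, Rational(-1, 232)) = Rational(429, 116)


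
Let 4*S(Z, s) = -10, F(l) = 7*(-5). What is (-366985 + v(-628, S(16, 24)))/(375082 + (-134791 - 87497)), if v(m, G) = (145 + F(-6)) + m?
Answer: -367503/152794 ≈ -2.4052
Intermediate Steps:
F(l) = -35
S(Z, s) = -5/2 (S(Z, s) = (¼)*(-10) = -5/2)
v(m, G) = 110 + m (v(m, G) = (145 - 35) + m = 110 + m)
(-366985 + v(-628, S(16, 24)))/(375082 + (-134791 - 87497)) = (-366985 + (110 - 628))/(375082 + (-134791 - 87497)) = (-366985 - 518)/(375082 - 222288) = -367503/152794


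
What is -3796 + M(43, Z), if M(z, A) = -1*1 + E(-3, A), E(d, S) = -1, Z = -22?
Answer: -3798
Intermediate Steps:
M(z, A) = -2 (M(z, A) = -1*1 - 1 = -1 - 1 = -2)
-3796 + M(43, Z) = -3796 - 2 = -3798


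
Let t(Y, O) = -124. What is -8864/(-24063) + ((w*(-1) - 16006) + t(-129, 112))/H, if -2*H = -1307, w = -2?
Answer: -764590880/31450341 ≈ -24.311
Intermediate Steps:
H = 1307/2 (H = -1/2*(-1307) = 1307/2 ≈ 653.50)
-8864/(-24063) + ((w*(-1) - 16006) + t(-129, 112))/H = -8864/(-24063) + ((-2*(-1) - 16006) - 124)/(1307/2) = -8864*(-1/24063) + ((2 - 16006) - 124)*(2/1307) = 8864/24063 + (-16004 - 124)*(2/1307) = 8864/24063 - 16128*2/1307 = 8864/24063 - 32256/1307 = -764590880/31450341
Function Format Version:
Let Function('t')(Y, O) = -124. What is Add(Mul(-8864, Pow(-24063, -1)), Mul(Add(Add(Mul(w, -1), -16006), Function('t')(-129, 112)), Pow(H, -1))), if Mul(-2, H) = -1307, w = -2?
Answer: Rational(-764590880, 31450341) ≈ -24.311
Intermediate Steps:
H = Rational(1307, 2) (H = Mul(Rational(-1, 2), -1307) = Rational(1307, 2) ≈ 653.50)
Add(Mul(-8864, Pow(-24063, -1)), Mul(Add(Add(Mul(w, -1), -16006), Function('t')(-129, 112)), Pow(H, -1))) = Add(Mul(-8864, Pow(-24063, -1)), Mul(Add(Add(Mul(-2, -1), -16006), -124), Pow(Rational(1307, 2), -1))) = Add(Mul(-8864, Rational(-1, 24063)), Mul(Add(Add(2, -16006), -124), Rational(2, 1307))) = Add(Rational(8864, 24063), Mul(Add(-16004, -124), Rational(2, 1307))) = Add(Rational(8864, 24063), Mul(-16128, Rational(2, 1307))) = Add(Rational(8864, 24063), Rational(-32256, 1307)) = Rational(-764590880, 31450341)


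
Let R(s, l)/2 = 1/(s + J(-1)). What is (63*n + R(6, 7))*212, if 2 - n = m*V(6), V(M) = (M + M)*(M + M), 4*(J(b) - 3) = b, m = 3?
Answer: -201006104/35 ≈ -5.7430e+6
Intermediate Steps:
J(b) = 3 + b/4
R(s, l) = 2/(11/4 + s) (R(s, l) = 2/(s + (3 + (1/4)*(-1))) = 2/(s + (3 - 1/4)) = 2/(s + 11/4) = 2/(11/4 + s))
V(M) = 4*M**2 (V(M) = (2*M)*(2*M) = 4*M**2)
n = -430 (n = 2 - 3*4*6**2 = 2 - 3*4*36 = 2 - 3*144 = 2 - 1*432 = 2 - 432 = -430)
(63*n + R(6, 7))*212 = (63*(-430) + 8/(11 + 4*6))*212 = (-27090 + 8/(11 + 24))*212 = (-27090 + 8/35)*212 = -948142/35*212 = -201006104/35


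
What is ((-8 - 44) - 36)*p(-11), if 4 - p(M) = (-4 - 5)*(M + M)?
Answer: 17072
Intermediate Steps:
p(M) = 4 + 18*M (p(M) = 4 - (-4 - 5)*(M + M) = 4 - (-9)*2*M = 4 - (-18)*M = 4 + 18*M)
((-8 - 44) - 36)*p(-11) = ((-8 - 44) - 36)*(4 + 18*(-11)) = (-52 - 36)*(4 - 198) = -88*(-194) = 17072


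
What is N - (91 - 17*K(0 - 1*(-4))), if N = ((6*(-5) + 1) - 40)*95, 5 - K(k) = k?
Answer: -6629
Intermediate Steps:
K(k) = 5 - k
N = -6555 (N = ((-30 + 1) - 40)*95 = (-29 - 40)*95 = -69*95 = -6555)
N - (91 - 17*K(0 - 1*(-4))) = -6555 - (91 - 17*(5 - (0 - 1*(-4)))) = -6555 - (91 - 17*(5 - (0 + 4))) = -6555 - (91 - 17*(5 - 1*4)) = -6555 - (91 - 17*(5 - 4)) = -6555 - (91 - 17*1) = -6555 - (91 - 17) = -6555 - 1*74 = -6555 - 74 = -6629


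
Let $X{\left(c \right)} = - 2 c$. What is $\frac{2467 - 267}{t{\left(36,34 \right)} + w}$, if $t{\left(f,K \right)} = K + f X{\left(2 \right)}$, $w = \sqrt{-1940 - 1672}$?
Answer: $- \frac{15125}{982} - \frac{275 i \sqrt{903}}{982} \approx -15.402 - 8.4152 i$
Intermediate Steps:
$w = 2 i \sqrt{903}$ ($w = \sqrt{-3612} = 2 i \sqrt{903} \approx 60.1 i$)
$t{\left(f,K \right)} = K - 4 f$ ($t{\left(f,K \right)} = K + f \left(\left(-2\right) 2\right) = K + f \left(-4\right) = K - 4 f$)
$\frac{2467 - 267}{t{\left(36,34 \right)} + w} = \frac{2467 - 267}{\left(34 - 144\right) + 2 i \sqrt{903}} = \frac{2200}{\left(34 - 144\right) + 2 i \sqrt{903}} = \frac{2200}{-110 + 2 i \sqrt{903}}$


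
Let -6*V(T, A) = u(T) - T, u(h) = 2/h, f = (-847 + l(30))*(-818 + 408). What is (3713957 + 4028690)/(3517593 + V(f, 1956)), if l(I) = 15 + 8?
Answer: 7847327587440/3622218790159 ≈ 2.1664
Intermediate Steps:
l(I) = 23
f = 337840 (f = (-847 + 23)*(-818 + 408) = -824*(-410) = 337840)
V(T, A) = -1/(3*T) + T/6 (V(T, A) = -(2/T - T)/6 = -(-T + 2/T)/6 = -1/(3*T) + T/6)
(3713957 + 4028690)/(3517593 + V(f, 1956)) = (3713957 + 4028690)/(3517593 + (⅙)*(-2 + 337840²)/337840) = 7742647/(3517593 + (⅙)*(1/337840)*(-2 + 114135865600)) = 7742647/(3517593 + (⅙)*(1/337840)*114135865598) = 7742647/(3517593 + 57067932799/1013520) = 7742647/(3622218790159/1013520) = 7742647*(1013520/3622218790159) = 7847327587440/3622218790159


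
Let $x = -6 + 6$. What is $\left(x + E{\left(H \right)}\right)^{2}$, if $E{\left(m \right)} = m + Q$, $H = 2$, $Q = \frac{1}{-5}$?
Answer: $\frac{81}{25} \approx 3.24$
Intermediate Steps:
$Q = - \frac{1}{5} \approx -0.2$
$E{\left(m \right)} = - \frac{1}{5} + m$ ($E{\left(m \right)} = m - \frac{1}{5} = - \frac{1}{5} + m$)
$x = 0$
$\left(x + E{\left(H \right)}\right)^{2} = \left(0 + \left(- \frac{1}{5} + 2\right)\right)^{2} = \left(0 + \frac{9}{5}\right)^{2} = \left(\frac{9}{5}\right)^{2} = \frac{81}{25}$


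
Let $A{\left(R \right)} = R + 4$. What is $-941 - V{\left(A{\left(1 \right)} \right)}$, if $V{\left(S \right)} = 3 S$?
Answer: $-956$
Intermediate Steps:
$A{\left(R \right)} = 4 + R$
$-941 - V{\left(A{\left(1 \right)} \right)} = -941 - 3 \left(4 + 1\right) = -941 - 3 \cdot 5 = -941 - 15 = -956$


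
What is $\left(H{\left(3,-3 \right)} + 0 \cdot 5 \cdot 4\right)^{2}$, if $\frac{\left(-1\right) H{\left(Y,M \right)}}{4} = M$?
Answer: $144$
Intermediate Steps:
$H{\left(Y,M \right)} = - 4 M$
$\left(H{\left(3,-3 \right)} + 0 \cdot 5 \cdot 4\right)^{2} = \left(\left(-4\right) \left(-3\right) + 0 \cdot 5 \cdot 4\right)^{2} = \left(12 + 0 \cdot 4\right)^{2} = \left(12 + 0\right)^{2} = 12^{2} = 144$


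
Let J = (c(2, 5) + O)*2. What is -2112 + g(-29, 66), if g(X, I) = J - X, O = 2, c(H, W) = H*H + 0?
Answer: -2071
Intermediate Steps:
c(H, W) = H² (c(H, W) = H² + 0 = H²)
J = 12 (J = (2² + 2)*2 = (4 + 2)*2 = 6*2 = 12)
g(X, I) = 12 - X
-2112 + g(-29, 66) = -2112 + (12 - 1*(-29)) = -2112 + (12 + 29) = -2112 + 41 = -2071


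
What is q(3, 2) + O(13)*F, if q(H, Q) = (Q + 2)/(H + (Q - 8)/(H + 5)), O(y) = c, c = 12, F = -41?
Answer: -4412/9 ≈ -490.22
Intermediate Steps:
O(y) = 12
q(H, Q) = (2 + Q)/(H + (-8 + Q)/(5 + H))
q(3, 2) + O(13)*F = (10 + 2*3 + 5*2 + 3*2)/(-8 + 2 + 3**2 + 5*3) + 12*(-41) = (10 + 6 + 10 + 6)/(-8 + 2 + 9 + 15) - 492 = 32/18 - 492 = (1/18)*32 - 492 = 16/9 - 492 = -4412/9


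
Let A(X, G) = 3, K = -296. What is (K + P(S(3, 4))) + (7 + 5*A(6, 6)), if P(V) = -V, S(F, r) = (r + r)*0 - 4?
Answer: -270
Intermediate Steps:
S(F, r) = -4 (S(F, r) = (2*r)*0 - 4 = 0 - 4 = -4)
(K + P(S(3, 4))) + (7 + 5*A(6, 6)) = (-296 - 1*(-4)) + (7 + 5*3) = (-296 + 4) + (7 + 15) = -292 + 22 = -270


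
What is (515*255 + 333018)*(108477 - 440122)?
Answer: -153997034235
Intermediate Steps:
(515*255 + 333018)*(108477 - 440122) = (131325 + 333018)*(-331645) = 464343*(-331645) = -153997034235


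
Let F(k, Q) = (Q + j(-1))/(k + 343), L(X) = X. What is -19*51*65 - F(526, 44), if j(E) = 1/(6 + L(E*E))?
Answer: -383138064/6083 ≈ -62985.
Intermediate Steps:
j(E) = 1/(6 + E²) (j(E) = 1/(6 + E*E) = 1/(6 + E²))
F(k, Q) = (⅐ + Q)/(343 + k) (F(k, Q) = (Q + 1/(6 + (-1)²))/(k + 343) = (Q + 1/(6 + 1))/(343 + k) = (Q + 1/7)/(343 + k) = (Q + ⅐)/(343 + k) = (⅐ + Q)/(343 + k))
-19*51*65 - F(526, 44) = -19*51*65 - (⅐ + 44)/(343 + 526) = -969*65 - 309/(869*7) = -62985 - 309/(869*7) = -62985 - 1*309/6083 = -62985 - 309/6083 = -383138064/6083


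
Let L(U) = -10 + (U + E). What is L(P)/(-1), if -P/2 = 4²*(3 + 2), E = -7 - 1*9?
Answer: 186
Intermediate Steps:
E = -16 (E = -7 - 9 = -16)
P = -160 (P = -2*4²*(3 + 2) = -32*5 = -2*80 = -160)
L(U) = -26 + U (L(U) = -10 + (U - 16) = -10 + (-16 + U) = -26 + U)
L(P)/(-1) = (-26 - 160)/(-1) = -186*(-1) = 186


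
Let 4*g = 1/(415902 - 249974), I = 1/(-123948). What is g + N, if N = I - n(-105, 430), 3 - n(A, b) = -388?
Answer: -8041479638845/20566443744 ≈ -391.00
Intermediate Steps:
n(A, b) = 391 (n(A, b) = 3 - 1*(-388) = 3 + 388 = 391)
I = -1/123948 ≈ -8.0679e-6
g = 1/663712 (g = 1/(4*(415902 - 249974)) = (1/4)/165928 = (1/4)*(1/165928) = 1/663712 ≈ 1.5067e-6)
N = -48463669/123948 (N = -1/123948 - 1*391 = -1/123948 - 391 = -48463669/123948 ≈ -391.00)
g + N = 1/663712 - 48463669/123948 = -8041479638845/20566443744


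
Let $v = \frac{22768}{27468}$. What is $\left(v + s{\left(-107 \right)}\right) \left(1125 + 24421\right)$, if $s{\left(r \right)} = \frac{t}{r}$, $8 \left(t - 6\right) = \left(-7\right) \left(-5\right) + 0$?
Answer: $\frac{54954440243}{2939076} \approx 18698.0$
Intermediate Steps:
$v = \frac{5692}{6867}$ ($v = 22768 \cdot \frac{1}{27468} = \frac{5692}{6867} \approx 0.82889$)
$t = \frac{83}{8}$ ($t = 6 + \frac{\left(-7\right) \left(-5\right) + 0}{8} = 6 + \frac{35 + 0}{8} = 6 + \frac{1}{8} \cdot 35 = 6 + \frac{35}{8} = \frac{83}{8} \approx 10.375$)
$s{\left(r \right)} = \frac{83}{8 r}$
$\left(v + s{\left(-107 \right)}\right) \left(1125 + 24421\right) = \left(\frac{5692}{6867} + \frac{83}{8 \left(-107\right)}\right) \left(1125 + 24421\right) = \left(\frac{5692}{6867} + \frac{83}{8} \left(- \frac{1}{107}\right)\right) 25546 = \left(\frac{5692}{6867} - \frac{83}{856}\right) 25546 = \frac{4302391}{5878152} \cdot 25546 = \frac{54954440243}{2939076}$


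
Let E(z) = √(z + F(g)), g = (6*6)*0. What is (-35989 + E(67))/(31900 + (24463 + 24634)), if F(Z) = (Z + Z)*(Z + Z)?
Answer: -1241/2793 + √67/80997 ≈ -0.44422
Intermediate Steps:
g = 0 (g = 36*0 = 0)
F(Z) = 4*Z² (F(Z) = (2*Z)*(2*Z) = 4*Z²)
E(z) = √z (E(z) = √(z + 4*0²) = √(z + 4*0) = √(z + 0) = √z)
(-35989 + E(67))/(31900 + (24463 + 24634)) = (-35989 + √67)/(31900 + (24463 + 24634)) = (-35989 + √67)/(31900 + 49097) = (-35989 + √67)/80997 = (-35989 + √67)*(1/80997) = -1241/2793 + √67/80997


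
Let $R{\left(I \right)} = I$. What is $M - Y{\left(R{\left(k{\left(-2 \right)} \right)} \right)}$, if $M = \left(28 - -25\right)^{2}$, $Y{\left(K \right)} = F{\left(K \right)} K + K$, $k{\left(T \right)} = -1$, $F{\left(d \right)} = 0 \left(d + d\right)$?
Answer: $2810$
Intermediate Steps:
$F{\left(d \right)} = 0$ ($F{\left(d \right)} = 0 \cdot 2 d = 0$)
$Y{\left(K \right)} = K$ ($Y{\left(K \right)} = 0 K + K = 0 + K = K$)
$M = 2809$ ($M = \left(28 + 25\right)^{2} = 53^{2} = 2809$)
$M - Y{\left(R{\left(k{\left(-2 \right)} \right)} \right)} = 2809 - -1 = 2809 + 1 = 2810$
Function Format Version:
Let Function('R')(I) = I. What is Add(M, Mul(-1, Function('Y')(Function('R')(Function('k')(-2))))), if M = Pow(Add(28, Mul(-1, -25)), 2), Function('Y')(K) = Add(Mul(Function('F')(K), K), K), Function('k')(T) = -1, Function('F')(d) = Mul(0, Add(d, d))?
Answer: 2810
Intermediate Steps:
Function('F')(d) = 0 (Function('F')(d) = Mul(0, Mul(2, d)) = 0)
Function('Y')(K) = K (Function('Y')(K) = Add(Mul(0, K), K) = Add(0, K) = K)
M = 2809 (M = Pow(Add(28, 25), 2) = Pow(53, 2) = 2809)
Add(M, Mul(-1, Function('Y')(Function('R')(Function('k')(-2))))) = Add(2809, Mul(-1, -1)) = Add(2809, 1) = 2810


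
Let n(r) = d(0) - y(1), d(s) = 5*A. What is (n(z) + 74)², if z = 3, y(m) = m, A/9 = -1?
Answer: 784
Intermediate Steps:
A = -9 (A = 9*(-1) = -9)
d(s) = -45 (d(s) = 5*(-9) = -45)
n(r) = -46 (n(r) = -45 - 1*1 = -45 - 1 = -46)
(n(z) + 74)² = (-46 + 74)² = 28² = 784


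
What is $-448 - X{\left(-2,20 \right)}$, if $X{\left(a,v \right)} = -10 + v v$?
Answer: $-838$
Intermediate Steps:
$X{\left(a,v \right)} = -10 + v^{2}$
$-448 - X{\left(-2,20 \right)} = -448 - \left(-10 + 20^{2}\right) = -448 - \left(-10 + 400\right) = -448 - 390 = -838$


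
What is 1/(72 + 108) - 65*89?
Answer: -1041299/180 ≈ -5785.0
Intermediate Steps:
1/(72 + 108) - 65*89 = 1/180 - 5785 = -1041299/180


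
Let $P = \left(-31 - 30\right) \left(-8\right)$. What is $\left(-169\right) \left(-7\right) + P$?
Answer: $1671$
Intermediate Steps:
$P = 488$ ($P = \left(-61\right) \left(-8\right) = 488$)
$\left(-169\right) \left(-7\right) + P = \left(-169\right) \left(-7\right) + 488 = 1183 + 488 = 1671$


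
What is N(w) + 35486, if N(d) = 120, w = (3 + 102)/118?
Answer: 35606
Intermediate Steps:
w = 105/118 (w = 105*(1/118) = 105/118 ≈ 0.88983)
N(w) + 35486 = 120 + 35486 = 35606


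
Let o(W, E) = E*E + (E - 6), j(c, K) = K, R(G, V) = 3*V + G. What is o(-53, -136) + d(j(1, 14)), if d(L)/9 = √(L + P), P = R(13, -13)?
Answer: 18354 + 18*I*√3 ≈ 18354.0 + 31.177*I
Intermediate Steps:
R(G, V) = G + 3*V
P = -26 (P = 13 + 3*(-13) = 13 - 39 = -26)
o(W, E) = -6 + E + E² (o(W, E) = E² + (-6 + E) = -6 + E + E²)
d(L) = 9*√(-26 + L) (d(L) = 9*√(L - 26) = 9*√(-26 + L))
o(-53, -136) + d(j(1, 14)) = (-6 - 136 + (-136)²) + 9*√(-26 + 14) = (-6 - 136 + 18496) + 9*√(-12) = 18354 + 9*(2*I*√3) = 18354 + 18*I*√3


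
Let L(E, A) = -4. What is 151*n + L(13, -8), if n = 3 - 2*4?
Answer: -759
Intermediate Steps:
n = -5 (n = 3 - 8 = -5)
151*n + L(13, -8) = 151*(-5) - 4 = -755 - 4 = -759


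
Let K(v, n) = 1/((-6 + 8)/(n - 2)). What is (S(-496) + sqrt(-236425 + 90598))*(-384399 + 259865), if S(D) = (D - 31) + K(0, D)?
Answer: 96638384 - 373602*I*sqrt(16203) ≈ 9.6638e+7 - 4.7556e+7*I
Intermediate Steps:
K(v, n) = -1 + n/2 (K(v, n) = 1/(2/(-2 + n)) = -1 + n/2)
S(D) = -32 + 3*D/2 (S(D) = (D - 31) + (-1 + D/2) = (-31 + D) + (-1 + D/2) = -32 + 3*D/2)
(S(-496) + sqrt(-236425 + 90598))*(-384399 + 259865) = ((-32 + (3/2)*(-496)) + sqrt(-236425 + 90598))*(-384399 + 259865) = ((-32 - 744) + sqrt(-145827))*(-124534) = (-776 + 3*I*sqrt(16203))*(-124534) = 96638384 - 373602*I*sqrt(16203)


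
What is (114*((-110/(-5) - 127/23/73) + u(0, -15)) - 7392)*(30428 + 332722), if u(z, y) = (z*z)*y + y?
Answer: -4025809722600/1679 ≈ -2.3977e+9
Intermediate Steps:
u(z, y) = y + y*z**2 (u(z, y) = z**2*y + y = y*z**2 + y = y + y*z**2)
(114*((-110/(-5) - 127/23/73) + u(0, -15)) - 7392)*(30428 + 332722) = (114*((-110/(-5) - 127/23/73) - 15*(1 + 0**2)) - 7392)*(30428 + 332722) = (114*((-110*(-1/5) - 127*1/23*(1/73)) - 15*(1 + 0)) - 7392)*363150 = (114*((22 - 127/23*1/73) - 15*1) - 7392)*363150 = (114*((22 - 127/1679) - 15) - 7392)*363150 = (114*(36811/1679 - 15) - 7392)*363150 = (114*(11626/1679) - 7392)*363150 = (1325364/1679 - 7392)*363150 = -11085804/1679*363150 = -4025809722600/1679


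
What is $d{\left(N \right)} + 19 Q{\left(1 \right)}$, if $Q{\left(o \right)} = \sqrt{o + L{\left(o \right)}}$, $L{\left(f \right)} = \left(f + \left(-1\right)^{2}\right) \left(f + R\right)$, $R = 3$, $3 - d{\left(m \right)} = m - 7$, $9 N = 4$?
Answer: $\frac{599}{9} \approx 66.556$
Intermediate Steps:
$N = \frac{4}{9}$ ($N = \frac{1}{9} \cdot 4 = \frac{4}{9} \approx 0.44444$)
$d{\left(m \right)} = 10 - m$ ($d{\left(m \right)} = 3 - \left(m - 7\right) = 3 - \left(-7 + m\right) = 10 - m$)
$L{\left(f \right)} = \left(1 + f\right) \left(3 + f\right)$ ($L{\left(f \right)} = \left(f + \left(-1\right)^{2}\right) \left(f + 3\right) = \left(f + 1\right) \left(3 + f\right) = \left(1 + f\right) \left(3 + f\right)$)
$Q{\left(o \right)} = \sqrt{3 + o^{2} + 5 o}$ ($Q{\left(o \right)} = \sqrt{o + \left(3 + o^{2} + 4 o\right)} = \sqrt{3 + o^{2} + 5 o}$)
$d{\left(N \right)} + 19 Q{\left(1 \right)} = \left(10 - \frac{4}{9}\right) + 19 \sqrt{3 + 1^{2} + 5 \cdot 1} = \left(10 - \frac{4}{9}\right) + 19 \sqrt{3 + 1 + 5} = \frac{86}{9} + 19 \sqrt{9} = \frac{86}{9} + 19 \cdot 3 = \frac{86}{9} + 57 = \frac{599}{9}$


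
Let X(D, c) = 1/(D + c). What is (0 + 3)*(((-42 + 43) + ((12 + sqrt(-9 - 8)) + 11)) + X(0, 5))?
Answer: 363/5 + 3*I*sqrt(17) ≈ 72.6 + 12.369*I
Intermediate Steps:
(0 + 3)*(((-42 + 43) + ((12 + sqrt(-9 - 8)) + 11)) + X(0, 5)) = (0 + 3)*(((-42 + 43) + ((12 + sqrt(-9 - 8)) + 11)) + 1/(0 + 5)) = 3*((1 + ((12 + sqrt(-17)) + 11)) + 1/5) = 3*((1 + ((12 + I*sqrt(17)) + 11)) + 1/5) = 3*((1 + (23 + I*sqrt(17))) + 1/5) = 3*((24 + I*sqrt(17)) + 1/5) = 3*(121/5 + I*sqrt(17)) = 363/5 + 3*I*sqrt(17)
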